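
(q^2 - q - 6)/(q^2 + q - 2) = (q - 3)/(q - 1)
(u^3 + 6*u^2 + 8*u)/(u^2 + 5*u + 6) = u*(u + 4)/(u + 3)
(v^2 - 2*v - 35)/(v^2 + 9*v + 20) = (v - 7)/(v + 4)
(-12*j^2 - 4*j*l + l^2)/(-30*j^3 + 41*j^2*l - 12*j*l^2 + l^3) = (2*j + l)/(5*j^2 - 6*j*l + l^2)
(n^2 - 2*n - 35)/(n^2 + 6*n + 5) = (n - 7)/(n + 1)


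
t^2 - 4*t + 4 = (t - 2)^2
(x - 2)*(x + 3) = x^2 + x - 6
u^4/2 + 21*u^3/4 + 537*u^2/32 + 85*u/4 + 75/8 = (u/2 + 1)*(u + 5/4)^2*(u + 6)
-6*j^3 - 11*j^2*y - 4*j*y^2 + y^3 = (-6*j + y)*(j + y)^2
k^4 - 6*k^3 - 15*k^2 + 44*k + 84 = (k - 7)*(k - 3)*(k + 2)^2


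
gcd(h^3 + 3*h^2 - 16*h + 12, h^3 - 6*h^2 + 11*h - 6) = h^2 - 3*h + 2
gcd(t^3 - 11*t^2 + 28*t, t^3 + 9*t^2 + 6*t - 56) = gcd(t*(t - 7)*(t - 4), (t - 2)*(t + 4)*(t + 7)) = 1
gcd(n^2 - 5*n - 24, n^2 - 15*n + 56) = n - 8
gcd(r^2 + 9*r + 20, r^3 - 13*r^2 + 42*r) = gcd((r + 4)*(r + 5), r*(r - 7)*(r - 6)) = 1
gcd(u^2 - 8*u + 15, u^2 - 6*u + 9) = u - 3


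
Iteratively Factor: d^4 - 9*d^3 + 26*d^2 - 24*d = (d - 4)*(d^3 - 5*d^2 + 6*d) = (d - 4)*(d - 3)*(d^2 - 2*d) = (d - 4)*(d - 3)*(d - 2)*(d)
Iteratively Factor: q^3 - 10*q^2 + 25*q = (q - 5)*(q^2 - 5*q) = q*(q - 5)*(q - 5)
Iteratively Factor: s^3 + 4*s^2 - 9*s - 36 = (s + 4)*(s^2 - 9) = (s + 3)*(s + 4)*(s - 3)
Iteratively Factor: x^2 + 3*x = (x)*(x + 3)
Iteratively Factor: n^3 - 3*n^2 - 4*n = (n + 1)*(n^2 - 4*n) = n*(n + 1)*(n - 4)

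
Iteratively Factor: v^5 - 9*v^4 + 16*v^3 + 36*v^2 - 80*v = (v)*(v^4 - 9*v^3 + 16*v^2 + 36*v - 80) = v*(v - 5)*(v^3 - 4*v^2 - 4*v + 16) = v*(v - 5)*(v + 2)*(v^2 - 6*v + 8) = v*(v - 5)*(v - 2)*(v + 2)*(v - 4)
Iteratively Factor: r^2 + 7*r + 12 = (r + 3)*(r + 4)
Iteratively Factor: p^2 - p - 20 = (p - 5)*(p + 4)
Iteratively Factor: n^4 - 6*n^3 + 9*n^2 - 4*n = (n - 1)*(n^3 - 5*n^2 + 4*n) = n*(n - 1)*(n^2 - 5*n + 4) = n*(n - 4)*(n - 1)*(n - 1)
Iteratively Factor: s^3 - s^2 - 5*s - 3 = (s - 3)*(s^2 + 2*s + 1) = (s - 3)*(s + 1)*(s + 1)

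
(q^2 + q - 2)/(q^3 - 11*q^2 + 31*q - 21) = (q + 2)/(q^2 - 10*q + 21)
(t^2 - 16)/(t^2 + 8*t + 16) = (t - 4)/(t + 4)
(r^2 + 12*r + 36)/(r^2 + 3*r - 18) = (r + 6)/(r - 3)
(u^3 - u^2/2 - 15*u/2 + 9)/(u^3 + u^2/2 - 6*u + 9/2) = (u - 2)/(u - 1)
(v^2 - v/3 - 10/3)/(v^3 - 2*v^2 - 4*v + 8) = (v + 5/3)/(v^2 - 4)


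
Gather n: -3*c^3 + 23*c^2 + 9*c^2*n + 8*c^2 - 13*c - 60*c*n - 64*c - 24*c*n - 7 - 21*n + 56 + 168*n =-3*c^3 + 31*c^2 - 77*c + n*(9*c^2 - 84*c + 147) + 49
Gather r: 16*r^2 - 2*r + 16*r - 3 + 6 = 16*r^2 + 14*r + 3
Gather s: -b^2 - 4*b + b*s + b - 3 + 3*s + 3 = -b^2 - 3*b + s*(b + 3)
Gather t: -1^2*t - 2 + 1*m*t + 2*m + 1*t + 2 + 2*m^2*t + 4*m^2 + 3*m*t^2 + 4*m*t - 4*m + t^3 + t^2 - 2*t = 4*m^2 - 2*m + t^3 + t^2*(3*m + 1) + t*(2*m^2 + 5*m - 2)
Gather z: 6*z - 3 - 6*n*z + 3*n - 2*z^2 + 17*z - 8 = 3*n - 2*z^2 + z*(23 - 6*n) - 11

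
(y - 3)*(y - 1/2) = y^2 - 7*y/2 + 3/2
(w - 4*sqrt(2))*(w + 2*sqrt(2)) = w^2 - 2*sqrt(2)*w - 16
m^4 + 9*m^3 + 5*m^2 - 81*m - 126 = (m - 3)*(m + 2)*(m + 3)*(m + 7)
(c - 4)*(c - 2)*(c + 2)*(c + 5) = c^4 + c^3 - 24*c^2 - 4*c + 80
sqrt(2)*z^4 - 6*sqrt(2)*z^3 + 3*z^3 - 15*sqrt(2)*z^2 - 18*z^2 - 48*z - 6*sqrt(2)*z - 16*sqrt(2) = (z - 8)*(z + 2)*(z + sqrt(2))*(sqrt(2)*z + 1)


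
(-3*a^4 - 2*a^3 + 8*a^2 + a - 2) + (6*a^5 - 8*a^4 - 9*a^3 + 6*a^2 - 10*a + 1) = 6*a^5 - 11*a^4 - 11*a^3 + 14*a^2 - 9*a - 1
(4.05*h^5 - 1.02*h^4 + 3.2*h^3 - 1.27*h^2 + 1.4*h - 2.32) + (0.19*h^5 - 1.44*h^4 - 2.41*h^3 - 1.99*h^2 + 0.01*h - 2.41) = 4.24*h^5 - 2.46*h^4 + 0.79*h^3 - 3.26*h^2 + 1.41*h - 4.73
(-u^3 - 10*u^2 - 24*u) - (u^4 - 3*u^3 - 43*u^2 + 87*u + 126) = -u^4 + 2*u^3 + 33*u^2 - 111*u - 126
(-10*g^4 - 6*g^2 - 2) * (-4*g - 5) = 40*g^5 + 50*g^4 + 24*g^3 + 30*g^2 + 8*g + 10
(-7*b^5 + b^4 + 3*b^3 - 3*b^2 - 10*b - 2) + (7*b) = -7*b^5 + b^4 + 3*b^3 - 3*b^2 - 3*b - 2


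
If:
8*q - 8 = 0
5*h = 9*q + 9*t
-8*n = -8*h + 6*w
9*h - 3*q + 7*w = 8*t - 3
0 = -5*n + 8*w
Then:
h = -3384/3187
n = -2304/3187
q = 1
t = -5067/3187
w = -1440/3187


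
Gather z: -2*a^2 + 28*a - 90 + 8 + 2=-2*a^2 + 28*a - 80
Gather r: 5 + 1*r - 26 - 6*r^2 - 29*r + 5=-6*r^2 - 28*r - 16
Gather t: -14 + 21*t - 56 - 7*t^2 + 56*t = -7*t^2 + 77*t - 70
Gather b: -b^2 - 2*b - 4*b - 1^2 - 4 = -b^2 - 6*b - 5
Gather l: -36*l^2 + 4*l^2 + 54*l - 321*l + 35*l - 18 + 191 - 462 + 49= -32*l^2 - 232*l - 240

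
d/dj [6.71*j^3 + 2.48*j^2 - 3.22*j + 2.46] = 20.13*j^2 + 4.96*j - 3.22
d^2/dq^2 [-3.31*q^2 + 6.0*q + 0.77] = -6.62000000000000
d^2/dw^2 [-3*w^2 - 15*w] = -6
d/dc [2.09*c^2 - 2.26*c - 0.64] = 4.18*c - 2.26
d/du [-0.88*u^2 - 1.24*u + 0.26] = -1.76*u - 1.24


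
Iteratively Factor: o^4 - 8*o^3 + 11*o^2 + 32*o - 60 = (o - 2)*(o^3 - 6*o^2 - o + 30) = (o - 2)*(o + 2)*(o^2 - 8*o + 15) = (o - 5)*(o - 2)*(o + 2)*(o - 3)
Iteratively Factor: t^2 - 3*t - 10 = (t - 5)*(t + 2)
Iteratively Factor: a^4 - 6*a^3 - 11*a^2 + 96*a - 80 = (a - 1)*(a^3 - 5*a^2 - 16*a + 80) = (a - 4)*(a - 1)*(a^2 - a - 20) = (a - 5)*(a - 4)*(a - 1)*(a + 4)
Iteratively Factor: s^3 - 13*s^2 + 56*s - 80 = (s - 4)*(s^2 - 9*s + 20) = (s - 5)*(s - 4)*(s - 4)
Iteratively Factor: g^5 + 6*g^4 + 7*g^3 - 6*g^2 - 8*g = (g)*(g^4 + 6*g^3 + 7*g^2 - 6*g - 8) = g*(g + 2)*(g^3 + 4*g^2 - g - 4) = g*(g - 1)*(g + 2)*(g^2 + 5*g + 4) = g*(g - 1)*(g + 1)*(g + 2)*(g + 4)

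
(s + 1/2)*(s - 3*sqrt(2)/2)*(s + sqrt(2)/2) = s^3 - sqrt(2)*s^2 + s^2/2 - 3*s/2 - sqrt(2)*s/2 - 3/4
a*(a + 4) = a^2 + 4*a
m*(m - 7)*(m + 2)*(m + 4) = m^4 - m^3 - 34*m^2 - 56*m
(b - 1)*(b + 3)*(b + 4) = b^3 + 6*b^2 + 5*b - 12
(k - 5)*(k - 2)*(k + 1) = k^3 - 6*k^2 + 3*k + 10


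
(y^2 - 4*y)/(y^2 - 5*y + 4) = y/(y - 1)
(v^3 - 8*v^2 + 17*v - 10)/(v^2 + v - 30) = (v^2 - 3*v + 2)/(v + 6)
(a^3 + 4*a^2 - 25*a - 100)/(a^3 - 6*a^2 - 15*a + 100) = (a + 5)/(a - 5)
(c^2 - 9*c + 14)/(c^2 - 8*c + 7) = (c - 2)/(c - 1)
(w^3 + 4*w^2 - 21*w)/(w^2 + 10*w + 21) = w*(w - 3)/(w + 3)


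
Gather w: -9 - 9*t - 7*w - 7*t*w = -9*t + w*(-7*t - 7) - 9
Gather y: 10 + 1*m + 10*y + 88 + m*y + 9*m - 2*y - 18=10*m + y*(m + 8) + 80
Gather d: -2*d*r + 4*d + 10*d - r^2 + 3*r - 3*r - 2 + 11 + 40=d*(14 - 2*r) - r^2 + 49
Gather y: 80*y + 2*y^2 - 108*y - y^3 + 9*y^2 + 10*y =-y^3 + 11*y^2 - 18*y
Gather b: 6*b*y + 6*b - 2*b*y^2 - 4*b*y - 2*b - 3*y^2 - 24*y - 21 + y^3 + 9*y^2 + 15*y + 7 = b*(-2*y^2 + 2*y + 4) + y^3 + 6*y^2 - 9*y - 14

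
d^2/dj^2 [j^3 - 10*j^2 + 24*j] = 6*j - 20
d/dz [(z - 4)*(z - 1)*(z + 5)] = 3*z^2 - 21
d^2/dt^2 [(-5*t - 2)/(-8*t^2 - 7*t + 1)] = 2*((5*t + 2)*(16*t + 7)^2 - 3*(40*t + 17)*(8*t^2 + 7*t - 1))/(8*t^2 + 7*t - 1)^3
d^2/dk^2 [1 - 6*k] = 0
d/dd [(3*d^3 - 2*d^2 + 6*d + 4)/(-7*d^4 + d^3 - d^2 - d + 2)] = (21*d^6 - 28*d^5 + 125*d^4 + 94*d^3 + 14*d^2 + 16)/(49*d^8 - 14*d^7 + 15*d^6 + 12*d^5 - 29*d^4 + 6*d^3 - 3*d^2 - 4*d + 4)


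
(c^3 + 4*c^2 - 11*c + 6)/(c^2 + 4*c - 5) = (c^2 + 5*c - 6)/(c + 5)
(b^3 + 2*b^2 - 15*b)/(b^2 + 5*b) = b - 3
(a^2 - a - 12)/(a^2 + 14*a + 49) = (a^2 - a - 12)/(a^2 + 14*a + 49)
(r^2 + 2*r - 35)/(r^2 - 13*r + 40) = (r + 7)/(r - 8)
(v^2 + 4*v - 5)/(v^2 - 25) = (v - 1)/(v - 5)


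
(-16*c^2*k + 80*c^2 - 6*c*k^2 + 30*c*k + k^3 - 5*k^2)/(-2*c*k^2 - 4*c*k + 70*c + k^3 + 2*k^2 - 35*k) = (16*c^2 + 6*c*k - k^2)/(2*c*k + 14*c - k^2 - 7*k)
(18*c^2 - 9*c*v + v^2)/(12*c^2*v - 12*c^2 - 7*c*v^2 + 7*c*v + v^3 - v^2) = (-6*c + v)/(-4*c*v + 4*c + v^2 - v)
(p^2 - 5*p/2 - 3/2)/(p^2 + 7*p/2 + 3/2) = (p - 3)/(p + 3)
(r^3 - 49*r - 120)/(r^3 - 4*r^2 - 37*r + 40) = (r + 3)/(r - 1)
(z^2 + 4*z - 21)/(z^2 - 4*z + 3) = (z + 7)/(z - 1)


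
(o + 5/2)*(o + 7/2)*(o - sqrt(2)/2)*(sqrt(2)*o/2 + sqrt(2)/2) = sqrt(2)*o^4/2 - o^3/2 + 7*sqrt(2)*o^3/2 - 7*o^2/2 + 59*sqrt(2)*o^2/8 - 59*o/8 + 35*sqrt(2)*o/8 - 35/8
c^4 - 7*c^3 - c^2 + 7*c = c*(c - 7)*(c - 1)*(c + 1)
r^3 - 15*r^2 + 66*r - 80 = (r - 8)*(r - 5)*(r - 2)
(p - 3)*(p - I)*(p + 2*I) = p^3 - 3*p^2 + I*p^2 + 2*p - 3*I*p - 6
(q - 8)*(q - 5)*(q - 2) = q^3 - 15*q^2 + 66*q - 80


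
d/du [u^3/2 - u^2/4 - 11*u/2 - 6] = 3*u^2/2 - u/2 - 11/2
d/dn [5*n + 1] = 5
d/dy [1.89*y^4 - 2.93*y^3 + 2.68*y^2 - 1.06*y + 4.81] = 7.56*y^3 - 8.79*y^2 + 5.36*y - 1.06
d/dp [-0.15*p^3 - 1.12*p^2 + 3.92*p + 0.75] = -0.45*p^2 - 2.24*p + 3.92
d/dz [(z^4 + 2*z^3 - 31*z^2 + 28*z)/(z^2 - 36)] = 2*(z^5 + z^4 - 72*z^3 - 122*z^2 + 1116*z - 504)/(z^4 - 72*z^2 + 1296)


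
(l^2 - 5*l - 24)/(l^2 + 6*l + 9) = (l - 8)/(l + 3)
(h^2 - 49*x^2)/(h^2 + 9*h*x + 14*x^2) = (h - 7*x)/(h + 2*x)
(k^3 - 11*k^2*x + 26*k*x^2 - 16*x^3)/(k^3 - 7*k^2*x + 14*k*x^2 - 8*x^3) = (-k + 8*x)/(-k + 4*x)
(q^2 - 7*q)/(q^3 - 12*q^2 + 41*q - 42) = q/(q^2 - 5*q + 6)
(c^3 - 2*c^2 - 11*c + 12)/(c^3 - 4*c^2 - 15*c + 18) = (c - 4)/(c - 6)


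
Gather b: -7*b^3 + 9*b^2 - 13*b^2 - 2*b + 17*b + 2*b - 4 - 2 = -7*b^3 - 4*b^2 + 17*b - 6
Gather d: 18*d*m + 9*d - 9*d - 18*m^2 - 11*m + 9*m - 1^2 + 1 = 18*d*m - 18*m^2 - 2*m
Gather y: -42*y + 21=21 - 42*y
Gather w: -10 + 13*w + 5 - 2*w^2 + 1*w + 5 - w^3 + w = -w^3 - 2*w^2 + 15*w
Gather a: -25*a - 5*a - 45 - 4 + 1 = -30*a - 48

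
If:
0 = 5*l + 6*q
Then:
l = -6*q/5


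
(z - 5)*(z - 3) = z^2 - 8*z + 15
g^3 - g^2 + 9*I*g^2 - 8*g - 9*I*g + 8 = (g - 1)*(g + I)*(g + 8*I)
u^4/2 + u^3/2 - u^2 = u^2*(u/2 + 1)*(u - 1)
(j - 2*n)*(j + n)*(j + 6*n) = j^3 + 5*j^2*n - 8*j*n^2 - 12*n^3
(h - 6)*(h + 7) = h^2 + h - 42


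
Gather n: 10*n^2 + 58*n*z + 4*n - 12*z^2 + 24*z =10*n^2 + n*(58*z + 4) - 12*z^2 + 24*z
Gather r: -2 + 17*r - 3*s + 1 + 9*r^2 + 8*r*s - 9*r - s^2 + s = 9*r^2 + r*(8*s + 8) - s^2 - 2*s - 1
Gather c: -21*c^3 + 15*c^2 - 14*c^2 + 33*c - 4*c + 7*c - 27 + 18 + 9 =-21*c^3 + c^2 + 36*c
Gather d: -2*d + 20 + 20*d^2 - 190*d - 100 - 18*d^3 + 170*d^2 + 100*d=-18*d^3 + 190*d^2 - 92*d - 80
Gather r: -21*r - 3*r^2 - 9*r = -3*r^2 - 30*r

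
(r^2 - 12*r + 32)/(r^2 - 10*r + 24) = (r - 8)/(r - 6)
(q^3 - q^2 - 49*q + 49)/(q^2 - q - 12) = (-q^3 + q^2 + 49*q - 49)/(-q^2 + q + 12)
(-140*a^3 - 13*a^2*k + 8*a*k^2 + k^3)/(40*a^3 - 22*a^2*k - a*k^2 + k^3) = (-7*a - k)/(2*a - k)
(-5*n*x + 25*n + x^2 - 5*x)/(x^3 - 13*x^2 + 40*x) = (-5*n + x)/(x*(x - 8))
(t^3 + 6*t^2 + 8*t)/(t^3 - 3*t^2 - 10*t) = (t + 4)/(t - 5)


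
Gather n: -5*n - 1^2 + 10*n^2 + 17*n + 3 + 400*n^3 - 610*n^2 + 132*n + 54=400*n^3 - 600*n^2 + 144*n + 56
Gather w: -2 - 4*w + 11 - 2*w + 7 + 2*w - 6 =10 - 4*w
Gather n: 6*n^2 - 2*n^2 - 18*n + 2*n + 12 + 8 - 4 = 4*n^2 - 16*n + 16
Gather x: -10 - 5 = -15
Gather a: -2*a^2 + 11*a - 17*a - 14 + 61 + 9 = -2*a^2 - 6*a + 56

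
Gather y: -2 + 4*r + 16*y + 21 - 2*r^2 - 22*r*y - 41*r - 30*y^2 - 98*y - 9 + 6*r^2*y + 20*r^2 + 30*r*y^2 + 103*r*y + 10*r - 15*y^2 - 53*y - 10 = 18*r^2 - 27*r + y^2*(30*r - 45) + y*(6*r^2 + 81*r - 135)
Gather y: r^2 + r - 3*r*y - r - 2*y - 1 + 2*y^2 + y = r^2 + 2*y^2 + y*(-3*r - 1) - 1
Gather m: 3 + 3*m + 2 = 3*m + 5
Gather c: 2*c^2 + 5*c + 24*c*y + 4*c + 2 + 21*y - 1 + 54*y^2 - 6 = 2*c^2 + c*(24*y + 9) + 54*y^2 + 21*y - 5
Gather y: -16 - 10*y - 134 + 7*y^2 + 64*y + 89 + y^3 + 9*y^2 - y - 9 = y^3 + 16*y^2 + 53*y - 70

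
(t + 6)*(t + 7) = t^2 + 13*t + 42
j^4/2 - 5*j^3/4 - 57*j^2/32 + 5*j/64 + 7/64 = (j/2 + 1/2)*(j - 7/2)*(j - 1/4)*(j + 1/4)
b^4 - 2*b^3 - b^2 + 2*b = b*(b - 2)*(b - 1)*(b + 1)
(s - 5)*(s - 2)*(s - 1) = s^3 - 8*s^2 + 17*s - 10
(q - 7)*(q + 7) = q^2 - 49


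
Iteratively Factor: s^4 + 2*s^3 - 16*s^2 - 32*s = (s)*(s^3 + 2*s^2 - 16*s - 32) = s*(s + 2)*(s^2 - 16) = s*(s + 2)*(s + 4)*(s - 4)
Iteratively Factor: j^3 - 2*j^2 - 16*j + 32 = (j + 4)*(j^2 - 6*j + 8) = (j - 4)*(j + 4)*(j - 2)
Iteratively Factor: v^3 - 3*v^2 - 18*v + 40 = (v - 5)*(v^2 + 2*v - 8) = (v - 5)*(v - 2)*(v + 4)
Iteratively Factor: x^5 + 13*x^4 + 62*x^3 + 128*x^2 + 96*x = (x + 2)*(x^4 + 11*x^3 + 40*x^2 + 48*x) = (x + 2)*(x + 4)*(x^3 + 7*x^2 + 12*x) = (x + 2)*(x + 3)*(x + 4)*(x^2 + 4*x) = (x + 2)*(x + 3)*(x + 4)^2*(x)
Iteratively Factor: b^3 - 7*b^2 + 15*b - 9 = (b - 1)*(b^2 - 6*b + 9) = (b - 3)*(b - 1)*(b - 3)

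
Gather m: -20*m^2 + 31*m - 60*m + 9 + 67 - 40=-20*m^2 - 29*m + 36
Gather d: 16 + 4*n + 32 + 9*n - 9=13*n + 39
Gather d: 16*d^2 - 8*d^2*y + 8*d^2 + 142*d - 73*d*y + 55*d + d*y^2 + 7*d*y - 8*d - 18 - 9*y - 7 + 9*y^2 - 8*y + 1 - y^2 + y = d^2*(24 - 8*y) + d*(y^2 - 66*y + 189) + 8*y^2 - 16*y - 24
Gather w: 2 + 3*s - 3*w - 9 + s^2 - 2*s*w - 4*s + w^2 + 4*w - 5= s^2 - s + w^2 + w*(1 - 2*s) - 12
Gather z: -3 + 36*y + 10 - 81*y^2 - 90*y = -81*y^2 - 54*y + 7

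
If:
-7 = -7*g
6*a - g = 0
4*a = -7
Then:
No Solution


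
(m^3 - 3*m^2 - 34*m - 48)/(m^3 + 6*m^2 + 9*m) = (m^2 - 6*m - 16)/(m*(m + 3))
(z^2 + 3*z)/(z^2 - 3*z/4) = 4*(z + 3)/(4*z - 3)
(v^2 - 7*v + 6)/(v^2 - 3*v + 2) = (v - 6)/(v - 2)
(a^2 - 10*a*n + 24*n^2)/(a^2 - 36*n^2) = (a - 4*n)/(a + 6*n)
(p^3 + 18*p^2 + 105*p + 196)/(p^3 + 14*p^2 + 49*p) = (p + 4)/p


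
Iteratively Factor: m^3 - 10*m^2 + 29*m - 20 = (m - 5)*(m^2 - 5*m + 4) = (m - 5)*(m - 4)*(m - 1)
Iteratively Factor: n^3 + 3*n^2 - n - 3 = (n + 1)*(n^2 + 2*n - 3) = (n - 1)*(n + 1)*(n + 3)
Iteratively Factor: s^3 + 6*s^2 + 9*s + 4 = (s + 4)*(s^2 + 2*s + 1) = (s + 1)*(s + 4)*(s + 1)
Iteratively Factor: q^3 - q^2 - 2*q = (q)*(q^2 - q - 2) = q*(q + 1)*(q - 2)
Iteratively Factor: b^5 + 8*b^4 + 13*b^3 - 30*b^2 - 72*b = (b + 3)*(b^4 + 5*b^3 - 2*b^2 - 24*b) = (b + 3)^2*(b^3 + 2*b^2 - 8*b) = (b - 2)*(b + 3)^2*(b^2 + 4*b) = (b - 2)*(b + 3)^2*(b + 4)*(b)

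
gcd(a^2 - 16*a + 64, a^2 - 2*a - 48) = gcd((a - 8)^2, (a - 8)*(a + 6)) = a - 8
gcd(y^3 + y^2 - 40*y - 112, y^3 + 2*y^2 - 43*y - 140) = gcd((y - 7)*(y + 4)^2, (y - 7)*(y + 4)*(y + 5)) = y^2 - 3*y - 28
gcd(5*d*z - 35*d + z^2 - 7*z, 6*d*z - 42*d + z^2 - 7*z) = z - 7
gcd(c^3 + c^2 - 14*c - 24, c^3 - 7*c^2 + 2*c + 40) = c^2 - 2*c - 8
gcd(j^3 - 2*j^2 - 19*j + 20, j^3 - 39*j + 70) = j - 5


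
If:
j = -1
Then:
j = -1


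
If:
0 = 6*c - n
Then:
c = n/6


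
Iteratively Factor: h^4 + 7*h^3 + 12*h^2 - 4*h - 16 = (h + 2)*(h^3 + 5*h^2 + 2*h - 8) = (h + 2)^2*(h^2 + 3*h - 4) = (h - 1)*(h + 2)^2*(h + 4)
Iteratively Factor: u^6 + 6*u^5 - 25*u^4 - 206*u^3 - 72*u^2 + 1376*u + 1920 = (u + 4)*(u^5 + 2*u^4 - 33*u^3 - 74*u^2 + 224*u + 480) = (u + 2)*(u + 4)*(u^4 - 33*u^2 - 8*u + 240) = (u + 2)*(u + 4)^2*(u^3 - 4*u^2 - 17*u + 60) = (u + 2)*(u + 4)^3*(u^2 - 8*u + 15) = (u - 3)*(u + 2)*(u + 4)^3*(u - 5)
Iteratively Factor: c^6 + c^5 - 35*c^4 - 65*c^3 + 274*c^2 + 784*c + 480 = (c + 4)*(c^5 - 3*c^4 - 23*c^3 + 27*c^2 + 166*c + 120) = (c + 2)*(c + 4)*(c^4 - 5*c^3 - 13*c^2 + 53*c + 60) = (c - 4)*(c + 2)*(c + 4)*(c^3 - c^2 - 17*c - 15) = (c - 5)*(c - 4)*(c + 2)*(c + 4)*(c^2 + 4*c + 3) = (c - 5)*(c - 4)*(c + 2)*(c + 3)*(c + 4)*(c + 1)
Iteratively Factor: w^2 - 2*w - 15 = (w - 5)*(w + 3)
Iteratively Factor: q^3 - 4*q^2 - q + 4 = (q + 1)*(q^2 - 5*q + 4) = (q - 4)*(q + 1)*(q - 1)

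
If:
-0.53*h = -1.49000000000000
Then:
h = 2.81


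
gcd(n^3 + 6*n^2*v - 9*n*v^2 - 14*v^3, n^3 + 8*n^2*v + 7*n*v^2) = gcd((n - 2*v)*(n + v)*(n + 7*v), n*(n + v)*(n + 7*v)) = n^2 + 8*n*v + 7*v^2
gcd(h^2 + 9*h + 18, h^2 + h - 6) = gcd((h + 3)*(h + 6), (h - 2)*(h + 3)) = h + 3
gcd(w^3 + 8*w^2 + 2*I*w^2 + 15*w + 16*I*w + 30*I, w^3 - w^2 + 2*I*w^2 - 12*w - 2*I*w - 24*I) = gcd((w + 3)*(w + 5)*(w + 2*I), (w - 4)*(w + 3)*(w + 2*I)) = w^2 + w*(3 + 2*I) + 6*I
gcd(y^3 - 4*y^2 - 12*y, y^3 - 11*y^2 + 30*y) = y^2 - 6*y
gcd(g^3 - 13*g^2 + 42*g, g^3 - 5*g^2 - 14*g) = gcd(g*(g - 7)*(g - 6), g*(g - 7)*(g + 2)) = g^2 - 7*g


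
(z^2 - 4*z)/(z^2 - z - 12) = z/(z + 3)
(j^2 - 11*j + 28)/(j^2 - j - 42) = (j - 4)/(j + 6)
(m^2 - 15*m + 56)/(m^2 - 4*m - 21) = (m - 8)/(m + 3)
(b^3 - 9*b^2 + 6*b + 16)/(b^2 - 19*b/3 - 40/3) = 3*(b^2 - b - 2)/(3*b + 5)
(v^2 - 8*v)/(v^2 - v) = (v - 8)/(v - 1)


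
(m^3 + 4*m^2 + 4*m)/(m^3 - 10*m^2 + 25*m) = (m^2 + 4*m + 4)/(m^2 - 10*m + 25)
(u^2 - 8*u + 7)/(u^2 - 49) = (u - 1)/(u + 7)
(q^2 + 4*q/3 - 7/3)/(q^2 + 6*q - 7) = (q + 7/3)/(q + 7)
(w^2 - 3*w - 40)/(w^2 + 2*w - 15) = (w - 8)/(w - 3)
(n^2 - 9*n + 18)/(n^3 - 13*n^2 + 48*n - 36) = (n - 3)/(n^2 - 7*n + 6)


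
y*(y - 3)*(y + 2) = y^3 - y^2 - 6*y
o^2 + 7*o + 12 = (o + 3)*(o + 4)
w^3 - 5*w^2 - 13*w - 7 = (w - 7)*(w + 1)^2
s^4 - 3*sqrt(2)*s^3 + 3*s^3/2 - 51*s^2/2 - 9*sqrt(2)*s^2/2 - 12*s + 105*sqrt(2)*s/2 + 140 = (s - 7/2)*(s + 5)*(s - 4*sqrt(2))*(s + sqrt(2))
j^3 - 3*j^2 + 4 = (j - 2)^2*(j + 1)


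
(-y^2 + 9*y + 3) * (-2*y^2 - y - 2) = 2*y^4 - 17*y^3 - 13*y^2 - 21*y - 6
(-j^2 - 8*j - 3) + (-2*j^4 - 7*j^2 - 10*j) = -2*j^4 - 8*j^2 - 18*j - 3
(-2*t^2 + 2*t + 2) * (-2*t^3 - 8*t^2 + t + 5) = 4*t^5 + 12*t^4 - 22*t^3 - 24*t^2 + 12*t + 10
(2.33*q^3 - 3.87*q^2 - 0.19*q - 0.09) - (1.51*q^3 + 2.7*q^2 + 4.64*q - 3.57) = 0.82*q^3 - 6.57*q^2 - 4.83*q + 3.48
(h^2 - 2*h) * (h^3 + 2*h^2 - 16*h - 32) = h^5 - 20*h^3 + 64*h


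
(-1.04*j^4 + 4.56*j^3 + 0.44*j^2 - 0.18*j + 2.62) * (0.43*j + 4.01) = -0.4472*j^5 - 2.2096*j^4 + 18.4748*j^3 + 1.687*j^2 + 0.4048*j + 10.5062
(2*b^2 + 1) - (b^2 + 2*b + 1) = b^2 - 2*b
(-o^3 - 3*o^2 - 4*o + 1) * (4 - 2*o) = 2*o^4 + 2*o^3 - 4*o^2 - 18*o + 4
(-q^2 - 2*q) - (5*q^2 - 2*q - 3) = 3 - 6*q^2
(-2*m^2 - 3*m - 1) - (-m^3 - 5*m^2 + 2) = m^3 + 3*m^2 - 3*m - 3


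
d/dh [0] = 0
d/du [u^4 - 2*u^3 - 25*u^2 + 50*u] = 4*u^3 - 6*u^2 - 50*u + 50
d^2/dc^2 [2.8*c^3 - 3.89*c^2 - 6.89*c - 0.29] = 16.8*c - 7.78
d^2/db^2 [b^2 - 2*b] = 2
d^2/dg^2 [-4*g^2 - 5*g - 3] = -8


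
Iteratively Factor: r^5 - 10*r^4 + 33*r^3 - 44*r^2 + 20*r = (r - 2)*(r^4 - 8*r^3 + 17*r^2 - 10*r) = (r - 5)*(r - 2)*(r^3 - 3*r^2 + 2*r) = (r - 5)*(r - 2)^2*(r^2 - r) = (r - 5)*(r - 2)^2*(r - 1)*(r)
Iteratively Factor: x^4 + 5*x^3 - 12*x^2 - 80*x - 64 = (x + 1)*(x^3 + 4*x^2 - 16*x - 64) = (x + 1)*(x + 4)*(x^2 - 16) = (x - 4)*(x + 1)*(x + 4)*(x + 4)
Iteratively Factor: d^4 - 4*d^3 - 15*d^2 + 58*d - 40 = (d + 4)*(d^3 - 8*d^2 + 17*d - 10) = (d - 5)*(d + 4)*(d^2 - 3*d + 2) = (d - 5)*(d - 1)*(d + 4)*(d - 2)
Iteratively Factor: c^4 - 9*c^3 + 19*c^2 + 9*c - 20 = (c - 1)*(c^3 - 8*c^2 + 11*c + 20) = (c - 1)*(c + 1)*(c^2 - 9*c + 20) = (c - 4)*(c - 1)*(c + 1)*(c - 5)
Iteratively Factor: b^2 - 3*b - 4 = (b - 4)*(b + 1)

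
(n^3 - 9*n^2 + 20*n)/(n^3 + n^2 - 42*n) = (n^2 - 9*n + 20)/(n^2 + n - 42)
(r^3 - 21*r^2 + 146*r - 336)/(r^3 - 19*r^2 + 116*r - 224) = (r - 6)/(r - 4)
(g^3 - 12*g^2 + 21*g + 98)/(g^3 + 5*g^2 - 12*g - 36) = (g^2 - 14*g + 49)/(g^2 + 3*g - 18)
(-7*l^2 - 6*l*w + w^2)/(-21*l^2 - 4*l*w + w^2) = (l + w)/(3*l + w)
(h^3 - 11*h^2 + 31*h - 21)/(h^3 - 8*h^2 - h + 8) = (h^2 - 10*h + 21)/(h^2 - 7*h - 8)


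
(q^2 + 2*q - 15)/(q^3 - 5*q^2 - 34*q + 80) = (q - 3)/(q^2 - 10*q + 16)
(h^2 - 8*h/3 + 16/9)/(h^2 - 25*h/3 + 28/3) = (h - 4/3)/(h - 7)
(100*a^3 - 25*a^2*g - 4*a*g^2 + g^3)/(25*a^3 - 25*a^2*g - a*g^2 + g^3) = (4*a - g)/(a - g)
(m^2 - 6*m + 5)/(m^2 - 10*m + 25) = (m - 1)/(m - 5)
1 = 1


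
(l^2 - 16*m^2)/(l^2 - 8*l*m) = (l^2 - 16*m^2)/(l*(l - 8*m))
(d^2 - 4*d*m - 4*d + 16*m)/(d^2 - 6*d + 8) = (d - 4*m)/(d - 2)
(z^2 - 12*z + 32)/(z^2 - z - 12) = (z - 8)/(z + 3)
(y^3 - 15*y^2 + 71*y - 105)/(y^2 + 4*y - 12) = (y^3 - 15*y^2 + 71*y - 105)/(y^2 + 4*y - 12)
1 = 1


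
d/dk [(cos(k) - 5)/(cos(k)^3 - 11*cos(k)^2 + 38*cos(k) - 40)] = 2*(cos(k) - 3)*sin(k)/((cos(k) - 4)^2*(cos(k) - 2)^2)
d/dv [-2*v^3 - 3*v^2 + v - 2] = -6*v^2 - 6*v + 1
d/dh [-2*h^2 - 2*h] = -4*h - 2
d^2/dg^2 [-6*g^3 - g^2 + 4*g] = -36*g - 2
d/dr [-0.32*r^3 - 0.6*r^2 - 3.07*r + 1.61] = -0.96*r^2 - 1.2*r - 3.07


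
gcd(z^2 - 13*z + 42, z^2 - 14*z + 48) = z - 6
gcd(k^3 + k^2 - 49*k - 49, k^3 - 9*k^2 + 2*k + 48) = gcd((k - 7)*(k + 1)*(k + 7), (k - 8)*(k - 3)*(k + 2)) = 1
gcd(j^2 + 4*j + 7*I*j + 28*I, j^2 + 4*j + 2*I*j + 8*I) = j + 4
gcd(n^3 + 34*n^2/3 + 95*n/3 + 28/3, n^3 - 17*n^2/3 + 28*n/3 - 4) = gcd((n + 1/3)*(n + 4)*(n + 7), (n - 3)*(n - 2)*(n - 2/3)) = 1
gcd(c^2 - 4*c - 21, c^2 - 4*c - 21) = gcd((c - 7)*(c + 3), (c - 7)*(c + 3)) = c^2 - 4*c - 21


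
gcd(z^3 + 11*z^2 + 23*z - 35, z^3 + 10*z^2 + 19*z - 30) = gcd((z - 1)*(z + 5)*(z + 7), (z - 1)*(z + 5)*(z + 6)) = z^2 + 4*z - 5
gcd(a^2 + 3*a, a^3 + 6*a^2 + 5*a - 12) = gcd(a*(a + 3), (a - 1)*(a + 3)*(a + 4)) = a + 3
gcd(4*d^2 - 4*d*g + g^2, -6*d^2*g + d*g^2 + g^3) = 2*d - g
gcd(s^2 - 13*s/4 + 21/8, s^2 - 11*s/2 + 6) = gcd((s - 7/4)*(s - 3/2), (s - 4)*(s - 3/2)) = s - 3/2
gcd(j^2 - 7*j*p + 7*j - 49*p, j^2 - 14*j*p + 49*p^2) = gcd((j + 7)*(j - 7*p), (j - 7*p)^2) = -j + 7*p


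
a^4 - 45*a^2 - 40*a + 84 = (a - 7)*(a - 1)*(a + 2)*(a + 6)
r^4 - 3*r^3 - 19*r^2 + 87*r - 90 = (r - 3)^2*(r - 2)*(r + 5)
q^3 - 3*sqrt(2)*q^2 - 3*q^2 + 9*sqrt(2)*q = q*(q - 3)*(q - 3*sqrt(2))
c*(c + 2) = c^2 + 2*c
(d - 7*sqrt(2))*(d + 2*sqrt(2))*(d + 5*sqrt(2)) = d^3 - 78*d - 140*sqrt(2)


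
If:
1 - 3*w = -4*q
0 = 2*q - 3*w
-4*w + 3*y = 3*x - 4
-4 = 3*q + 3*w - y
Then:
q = -1/2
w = -1/3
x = 59/18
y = 3/2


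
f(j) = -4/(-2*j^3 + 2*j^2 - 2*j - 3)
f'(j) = -4*(6*j^2 - 4*j + 2)/(-2*j^3 + 2*j^2 - 2*j - 3)^2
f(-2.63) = -0.08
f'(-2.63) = -0.08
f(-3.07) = -0.05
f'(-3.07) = -0.04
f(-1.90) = -0.18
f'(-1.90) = -0.26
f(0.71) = 0.97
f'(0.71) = -0.51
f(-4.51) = -0.02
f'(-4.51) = -0.01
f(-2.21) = -0.12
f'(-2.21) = -0.15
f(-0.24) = 1.68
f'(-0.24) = -2.34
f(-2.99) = -0.05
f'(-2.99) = -0.05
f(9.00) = 0.00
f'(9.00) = 0.00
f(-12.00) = 0.00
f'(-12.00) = 0.00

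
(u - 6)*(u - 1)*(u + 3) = u^3 - 4*u^2 - 15*u + 18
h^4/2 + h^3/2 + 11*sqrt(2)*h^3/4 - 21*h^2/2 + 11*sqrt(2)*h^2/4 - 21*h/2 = h*(h/2 + 1/2)*(h - 3*sqrt(2)/2)*(h + 7*sqrt(2))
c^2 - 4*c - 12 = (c - 6)*(c + 2)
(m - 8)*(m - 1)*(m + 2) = m^3 - 7*m^2 - 10*m + 16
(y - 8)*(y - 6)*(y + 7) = y^3 - 7*y^2 - 50*y + 336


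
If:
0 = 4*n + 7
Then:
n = -7/4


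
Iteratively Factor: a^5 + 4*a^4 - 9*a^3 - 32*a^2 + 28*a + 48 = (a - 2)*(a^4 + 6*a^3 + 3*a^2 - 26*a - 24) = (a - 2)*(a + 3)*(a^3 + 3*a^2 - 6*a - 8) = (a - 2)*(a + 1)*(a + 3)*(a^2 + 2*a - 8) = (a - 2)*(a + 1)*(a + 3)*(a + 4)*(a - 2)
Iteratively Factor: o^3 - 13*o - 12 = (o + 1)*(o^2 - o - 12) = (o - 4)*(o + 1)*(o + 3)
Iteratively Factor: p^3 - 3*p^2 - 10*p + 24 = (p - 2)*(p^2 - p - 12) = (p - 2)*(p + 3)*(p - 4)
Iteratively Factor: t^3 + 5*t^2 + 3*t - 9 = (t + 3)*(t^2 + 2*t - 3) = (t + 3)^2*(t - 1)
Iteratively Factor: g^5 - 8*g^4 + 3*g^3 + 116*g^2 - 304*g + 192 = (g - 1)*(g^4 - 7*g^3 - 4*g^2 + 112*g - 192) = (g - 3)*(g - 1)*(g^3 - 4*g^2 - 16*g + 64) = (g - 4)*(g - 3)*(g - 1)*(g^2 - 16) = (g - 4)^2*(g - 3)*(g - 1)*(g + 4)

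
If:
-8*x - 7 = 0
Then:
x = -7/8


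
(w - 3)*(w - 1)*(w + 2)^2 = w^4 - 9*w^2 - 4*w + 12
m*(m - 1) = m^2 - m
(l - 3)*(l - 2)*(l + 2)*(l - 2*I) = l^4 - 3*l^3 - 2*I*l^3 - 4*l^2 + 6*I*l^2 + 12*l + 8*I*l - 24*I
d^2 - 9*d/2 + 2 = (d - 4)*(d - 1/2)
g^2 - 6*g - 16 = (g - 8)*(g + 2)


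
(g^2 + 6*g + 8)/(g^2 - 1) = (g^2 + 6*g + 8)/(g^2 - 1)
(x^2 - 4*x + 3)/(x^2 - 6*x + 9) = (x - 1)/(x - 3)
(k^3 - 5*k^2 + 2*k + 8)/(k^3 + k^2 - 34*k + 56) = (k + 1)/(k + 7)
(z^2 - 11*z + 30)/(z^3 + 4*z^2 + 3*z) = (z^2 - 11*z + 30)/(z*(z^2 + 4*z + 3))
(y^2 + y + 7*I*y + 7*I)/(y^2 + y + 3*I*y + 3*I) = (y + 7*I)/(y + 3*I)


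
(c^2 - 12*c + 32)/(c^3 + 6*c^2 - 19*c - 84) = (c - 8)/(c^2 + 10*c + 21)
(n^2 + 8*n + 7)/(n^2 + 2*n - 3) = (n^2 + 8*n + 7)/(n^2 + 2*n - 3)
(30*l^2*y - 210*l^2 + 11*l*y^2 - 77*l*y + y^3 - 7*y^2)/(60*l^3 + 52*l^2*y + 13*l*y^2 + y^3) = (y - 7)/(2*l + y)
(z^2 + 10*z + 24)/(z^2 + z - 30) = (z + 4)/(z - 5)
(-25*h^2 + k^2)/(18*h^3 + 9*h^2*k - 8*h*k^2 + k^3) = (-25*h^2 + k^2)/(18*h^3 + 9*h^2*k - 8*h*k^2 + k^3)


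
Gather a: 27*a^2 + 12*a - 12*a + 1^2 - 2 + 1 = 27*a^2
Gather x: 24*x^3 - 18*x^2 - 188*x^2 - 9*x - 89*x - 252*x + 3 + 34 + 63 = 24*x^3 - 206*x^2 - 350*x + 100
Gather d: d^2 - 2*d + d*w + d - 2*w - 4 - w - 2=d^2 + d*(w - 1) - 3*w - 6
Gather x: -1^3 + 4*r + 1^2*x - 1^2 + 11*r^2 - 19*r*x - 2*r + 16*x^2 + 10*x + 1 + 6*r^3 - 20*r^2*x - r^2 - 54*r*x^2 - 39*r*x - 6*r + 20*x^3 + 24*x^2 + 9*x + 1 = 6*r^3 + 10*r^2 - 4*r + 20*x^3 + x^2*(40 - 54*r) + x*(-20*r^2 - 58*r + 20)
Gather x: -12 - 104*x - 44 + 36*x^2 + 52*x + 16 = 36*x^2 - 52*x - 40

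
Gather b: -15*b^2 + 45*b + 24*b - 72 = -15*b^2 + 69*b - 72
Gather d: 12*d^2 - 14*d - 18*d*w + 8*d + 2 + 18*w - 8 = 12*d^2 + d*(-18*w - 6) + 18*w - 6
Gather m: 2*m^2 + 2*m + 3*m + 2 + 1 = 2*m^2 + 5*m + 3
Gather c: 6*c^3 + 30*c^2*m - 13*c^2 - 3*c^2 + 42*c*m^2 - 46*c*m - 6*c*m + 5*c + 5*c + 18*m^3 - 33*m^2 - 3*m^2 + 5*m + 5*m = 6*c^3 + c^2*(30*m - 16) + c*(42*m^2 - 52*m + 10) + 18*m^3 - 36*m^2 + 10*m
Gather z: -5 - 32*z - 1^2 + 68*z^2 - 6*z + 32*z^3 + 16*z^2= 32*z^3 + 84*z^2 - 38*z - 6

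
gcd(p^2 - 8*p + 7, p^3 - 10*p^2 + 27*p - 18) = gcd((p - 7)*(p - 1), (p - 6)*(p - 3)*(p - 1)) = p - 1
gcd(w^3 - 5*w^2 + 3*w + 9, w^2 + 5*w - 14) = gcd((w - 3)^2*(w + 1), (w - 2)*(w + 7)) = 1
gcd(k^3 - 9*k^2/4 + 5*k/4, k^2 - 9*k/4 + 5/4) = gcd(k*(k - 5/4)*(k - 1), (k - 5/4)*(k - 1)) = k^2 - 9*k/4 + 5/4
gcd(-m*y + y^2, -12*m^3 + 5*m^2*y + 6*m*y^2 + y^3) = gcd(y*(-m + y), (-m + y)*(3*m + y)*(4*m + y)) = -m + y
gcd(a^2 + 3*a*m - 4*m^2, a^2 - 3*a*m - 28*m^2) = a + 4*m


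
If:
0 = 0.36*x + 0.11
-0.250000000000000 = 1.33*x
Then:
No Solution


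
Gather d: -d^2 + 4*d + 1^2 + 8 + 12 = -d^2 + 4*d + 21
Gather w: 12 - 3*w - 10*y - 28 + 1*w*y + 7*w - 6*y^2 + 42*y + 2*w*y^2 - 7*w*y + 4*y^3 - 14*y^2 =w*(2*y^2 - 6*y + 4) + 4*y^3 - 20*y^2 + 32*y - 16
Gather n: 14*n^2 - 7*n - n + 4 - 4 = 14*n^2 - 8*n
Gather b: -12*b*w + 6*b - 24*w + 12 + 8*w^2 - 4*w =b*(6 - 12*w) + 8*w^2 - 28*w + 12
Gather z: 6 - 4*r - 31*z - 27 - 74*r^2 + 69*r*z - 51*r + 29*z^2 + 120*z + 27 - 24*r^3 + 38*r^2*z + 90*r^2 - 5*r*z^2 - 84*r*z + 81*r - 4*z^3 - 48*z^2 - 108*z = -24*r^3 + 16*r^2 + 26*r - 4*z^3 + z^2*(-5*r - 19) + z*(38*r^2 - 15*r - 19) + 6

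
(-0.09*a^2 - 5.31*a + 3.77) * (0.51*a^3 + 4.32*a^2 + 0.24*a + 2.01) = -0.0459*a^5 - 3.0969*a^4 - 21.0381*a^3 + 14.8311*a^2 - 9.7683*a + 7.5777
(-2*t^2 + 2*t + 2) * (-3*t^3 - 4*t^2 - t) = 6*t^5 + 2*t^4 - 12*t^3 - 10*t^2 - 2*t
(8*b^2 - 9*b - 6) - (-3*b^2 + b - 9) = 11*b^2 - 10*b + 3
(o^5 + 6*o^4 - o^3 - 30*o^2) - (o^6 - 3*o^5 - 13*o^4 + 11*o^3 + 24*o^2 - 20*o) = -o^6 + 4*o^5 + 19*o^4 - 12*o^3 - 54*o^2 + 20*o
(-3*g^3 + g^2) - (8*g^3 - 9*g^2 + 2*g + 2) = -11*g^3 + 10*g^2 - 2*g - 2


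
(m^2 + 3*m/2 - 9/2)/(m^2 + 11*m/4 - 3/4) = 2*(2*m - 3)/(4*m - 1)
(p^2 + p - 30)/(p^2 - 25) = (p + 6)/(p + 5)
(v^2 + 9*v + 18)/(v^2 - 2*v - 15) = (v + 6)/(v - 5)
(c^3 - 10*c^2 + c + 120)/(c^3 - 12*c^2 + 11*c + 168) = (c - 5)/(c - 7)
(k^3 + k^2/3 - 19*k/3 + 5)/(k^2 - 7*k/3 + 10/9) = 3*(k^2 + 2*k - 3)/(3*k - 2)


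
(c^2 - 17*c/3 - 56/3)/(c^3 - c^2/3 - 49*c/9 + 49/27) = 9*(c - 8)/(9*c^2 - 24*c + 7)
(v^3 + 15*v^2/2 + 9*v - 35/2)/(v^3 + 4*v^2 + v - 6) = (2*v^2 + 17*v + 35)/(2*(v^2 + 5*v + 6))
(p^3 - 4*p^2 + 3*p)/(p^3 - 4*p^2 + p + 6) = p*(p - 1)/(p^2 - p - 2)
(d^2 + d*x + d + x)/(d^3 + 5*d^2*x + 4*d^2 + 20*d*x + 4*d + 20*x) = (d^2 + d*x + d + x)/(d^3 + 5*d^2*x + 4*d^2 + 20*d*x + 4*d + 20*x)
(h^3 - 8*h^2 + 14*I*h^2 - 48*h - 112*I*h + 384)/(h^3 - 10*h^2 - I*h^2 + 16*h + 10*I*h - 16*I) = (h^2 + 14*I*h - 48)/(h^2 - h*(2 + I) + 2*I)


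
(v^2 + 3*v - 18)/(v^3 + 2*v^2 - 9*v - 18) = (v + 6)/(v^2 + 5*v + 6)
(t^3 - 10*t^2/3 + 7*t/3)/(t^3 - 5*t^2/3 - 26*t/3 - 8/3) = t*(-3*t^2 + 10*t - 7)/(-3*t^3 + 5*t^2 + 26*t + 8)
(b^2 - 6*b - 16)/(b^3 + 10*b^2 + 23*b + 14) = (b - 8)/(b^2 + 8*b + 7)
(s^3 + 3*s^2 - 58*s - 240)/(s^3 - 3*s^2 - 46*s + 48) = (s + 5)/(s - 1)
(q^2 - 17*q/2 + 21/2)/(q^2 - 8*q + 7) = (q - 3/2)/(q - 1)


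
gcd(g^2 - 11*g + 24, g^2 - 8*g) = g - 8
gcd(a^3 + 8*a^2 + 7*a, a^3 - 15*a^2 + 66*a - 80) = 1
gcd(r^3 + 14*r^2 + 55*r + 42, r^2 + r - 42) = r + 7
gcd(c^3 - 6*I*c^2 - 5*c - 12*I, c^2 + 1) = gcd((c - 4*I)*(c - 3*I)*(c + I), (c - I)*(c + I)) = c + I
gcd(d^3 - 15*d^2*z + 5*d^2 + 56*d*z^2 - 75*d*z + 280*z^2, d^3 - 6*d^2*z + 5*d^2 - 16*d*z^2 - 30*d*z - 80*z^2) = -d^2 + 8*d*z - 5*d + 40*z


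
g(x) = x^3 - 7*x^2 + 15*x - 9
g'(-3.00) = 84.00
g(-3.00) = -144.00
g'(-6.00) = 207.00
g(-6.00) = -567.00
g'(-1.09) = 33.82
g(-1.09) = -34.96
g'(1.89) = -0.74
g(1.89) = 1.10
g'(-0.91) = 30.22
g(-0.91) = -29.20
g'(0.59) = 7.78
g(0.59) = -2.38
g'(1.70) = -0.13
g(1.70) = 1.18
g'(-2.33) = 63.91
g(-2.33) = -94.60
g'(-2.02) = 55.52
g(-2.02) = -76.11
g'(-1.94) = 53.45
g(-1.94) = -71.75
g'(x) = 3*x^2 - 14*x + 15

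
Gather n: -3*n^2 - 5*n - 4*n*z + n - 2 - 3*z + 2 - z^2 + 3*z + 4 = -3*n^2 + n*(-4*z - 4) - z^2 + 4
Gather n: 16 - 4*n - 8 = 8 - 4*n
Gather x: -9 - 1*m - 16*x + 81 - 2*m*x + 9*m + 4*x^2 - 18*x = 8*m + 4*x^2 + x*(-2*m - 34) + 72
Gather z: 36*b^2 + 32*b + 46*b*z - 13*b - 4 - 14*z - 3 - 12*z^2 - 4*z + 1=36*b^2 + 19*b - 12*z^2 + z*(46*b - 18) - 6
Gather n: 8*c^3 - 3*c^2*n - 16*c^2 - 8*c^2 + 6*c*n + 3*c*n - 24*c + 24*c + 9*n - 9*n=8*c^3 - 24*c^2 + n*(-3*c^2 + 9*c)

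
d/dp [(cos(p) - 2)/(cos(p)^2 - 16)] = (cos(p)^2 - 4*cos(p) + 16)*sin(p)/(cos(p)^2 - 16)^2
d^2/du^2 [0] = 0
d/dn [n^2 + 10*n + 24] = 2*n + 10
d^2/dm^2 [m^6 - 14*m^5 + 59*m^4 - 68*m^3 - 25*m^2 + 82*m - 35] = 30*m^4 - 280*m^3 + 708*m^2 - 408*m - 50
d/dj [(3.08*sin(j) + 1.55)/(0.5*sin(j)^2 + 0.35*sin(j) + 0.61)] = (-1.54*sin(j)^2 - 1.55*sin(j) + 1.3363)*cos(j)/(0.25*sin(j)^4 + 0.35*sin(j)^3 + 0.7325*sin(j)^2 + 0.427*sin(j) + 0.3721)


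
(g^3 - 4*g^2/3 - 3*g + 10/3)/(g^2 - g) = g - 1/3 - 10/(3*g)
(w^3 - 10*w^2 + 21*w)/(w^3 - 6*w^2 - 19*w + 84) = w/(w + 4)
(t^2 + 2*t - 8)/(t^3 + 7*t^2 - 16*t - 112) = (t - 2)/(t^2 + 3*t - 28)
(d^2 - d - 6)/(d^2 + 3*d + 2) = (d - 3)/(d + 1)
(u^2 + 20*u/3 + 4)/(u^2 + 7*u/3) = (3*u^2 + 20*u + 12)/(u*(3*u + 7))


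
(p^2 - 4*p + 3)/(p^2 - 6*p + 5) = (p - 3)/(p - 5)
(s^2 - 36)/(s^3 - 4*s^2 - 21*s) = (36 - s^2)/(s*(-s^2 + 4*s + 21))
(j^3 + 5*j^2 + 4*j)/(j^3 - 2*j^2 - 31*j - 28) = j/(j - 7)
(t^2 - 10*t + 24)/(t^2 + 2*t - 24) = (t - 6)/(t + 6)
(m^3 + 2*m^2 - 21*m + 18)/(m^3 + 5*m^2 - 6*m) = (m - 3)/m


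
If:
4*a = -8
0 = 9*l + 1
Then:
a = -2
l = -1/9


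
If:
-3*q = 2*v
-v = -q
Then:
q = 0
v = 0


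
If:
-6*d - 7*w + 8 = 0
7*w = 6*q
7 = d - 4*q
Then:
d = 37/15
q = -17/15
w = -34/35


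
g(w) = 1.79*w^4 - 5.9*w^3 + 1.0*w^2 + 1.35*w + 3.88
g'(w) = 7.16*w^3 - 17.7*w^2 + 2.0*w + 1.35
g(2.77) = -4.72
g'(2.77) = 23.26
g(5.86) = 969.66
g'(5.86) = 846.07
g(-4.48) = 1269.45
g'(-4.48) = -1006.65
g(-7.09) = 6670.46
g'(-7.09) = -3454.41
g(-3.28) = 425.59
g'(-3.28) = -448.29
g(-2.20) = 110.51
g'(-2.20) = -164.96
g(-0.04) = 3.83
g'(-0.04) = 1.24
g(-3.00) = 313.12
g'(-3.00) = -357.27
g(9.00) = 7540.12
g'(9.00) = 3805.29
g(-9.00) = 16118.02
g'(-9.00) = -6669.99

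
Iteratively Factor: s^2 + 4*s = (s + 4)*(s)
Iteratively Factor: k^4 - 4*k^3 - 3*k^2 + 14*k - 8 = (k - 1)*(k^3 - 3*k^2 - 6*k + 8) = (k - 1)^2*(k^2 - 2*k - 8) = (k - 1)^2*(k + 2)*(k - 4)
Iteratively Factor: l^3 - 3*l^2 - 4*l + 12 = (l - 3)*(l^2 - 4) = (l - 3)*(l - 2)*(l + 2)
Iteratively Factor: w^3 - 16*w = (w - 4)*(w^2 + 4*w) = w*(w - 4)*(w + 4)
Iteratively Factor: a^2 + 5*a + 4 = (a + 4)*(a + 1)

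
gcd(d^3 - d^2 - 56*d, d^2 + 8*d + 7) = d + 7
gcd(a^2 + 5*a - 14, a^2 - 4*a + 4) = a - 2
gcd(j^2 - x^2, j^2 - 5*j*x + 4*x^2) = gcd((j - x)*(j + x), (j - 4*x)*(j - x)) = -j + x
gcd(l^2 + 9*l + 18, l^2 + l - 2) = 1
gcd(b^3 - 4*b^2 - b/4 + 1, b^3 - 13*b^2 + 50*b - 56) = b - 4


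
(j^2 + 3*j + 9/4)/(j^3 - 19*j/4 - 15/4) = (2*j + 3)/(2*j^2 - 3*j - 5)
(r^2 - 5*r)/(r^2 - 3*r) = (r - 5)/(r - 3)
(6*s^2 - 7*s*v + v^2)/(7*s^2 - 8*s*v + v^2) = (6*s - v)/(7*s - v)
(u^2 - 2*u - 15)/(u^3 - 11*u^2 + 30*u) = (u + 3)/(u*(u - 6))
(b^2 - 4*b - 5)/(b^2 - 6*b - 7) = (b - 5)/(b - 7)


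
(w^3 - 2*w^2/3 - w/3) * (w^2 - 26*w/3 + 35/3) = w^5 - 28*w^4/3 + 154*w^3/9 - 44*w^2/9 - 35*w/9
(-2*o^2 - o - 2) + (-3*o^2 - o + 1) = -5*o^2 - 2*o - 1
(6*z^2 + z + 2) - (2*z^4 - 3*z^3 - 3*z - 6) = -2*z^4 + 3*z^3 + 6*z^2 + 4*z + 8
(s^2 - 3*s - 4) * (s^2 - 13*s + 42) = s^4 - 16*s^3 + 77*s^2 - 74*s - 168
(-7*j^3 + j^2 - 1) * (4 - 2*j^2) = 14*j^5 - 2*j^4 - 28*j^3 + 6*j^2 - 4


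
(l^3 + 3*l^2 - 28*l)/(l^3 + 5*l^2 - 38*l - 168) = l*(l - 4)/(l^2 - 2*l - 24)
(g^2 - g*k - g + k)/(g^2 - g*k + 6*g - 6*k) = (g - 1)/(g + 6)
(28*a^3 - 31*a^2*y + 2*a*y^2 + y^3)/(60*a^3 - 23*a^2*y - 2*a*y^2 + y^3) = (-7*a^2 + 6*a*y + y^2)/(-15*a^2 + 2*a*y + y^2)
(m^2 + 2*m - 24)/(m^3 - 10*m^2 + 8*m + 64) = (m + 6)/(m^2 - 6*m - 16)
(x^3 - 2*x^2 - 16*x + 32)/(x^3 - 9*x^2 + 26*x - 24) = (x + 4)/(x - 3)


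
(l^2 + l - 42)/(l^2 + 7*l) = (l - 6)/l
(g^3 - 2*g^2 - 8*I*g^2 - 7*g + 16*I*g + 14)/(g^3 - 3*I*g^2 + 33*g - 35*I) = (g - 2)/(g + 5*I)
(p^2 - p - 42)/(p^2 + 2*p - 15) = (p^2 - p - 42)/(p^2 + 2*p - 15)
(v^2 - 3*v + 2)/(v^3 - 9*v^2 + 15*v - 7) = (v - 2)/(v^2 - 8*v + 7)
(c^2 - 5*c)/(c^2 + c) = (c - 5)/(c + 1)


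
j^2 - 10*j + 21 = (j - 7)*(j - 3)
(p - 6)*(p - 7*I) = p^2 - 6*p - 7*I*p + 42*I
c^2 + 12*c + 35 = (c + 5)*(c + 7)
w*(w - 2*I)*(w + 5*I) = w^3 + 3*I*w^2 + 10*w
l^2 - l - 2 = (l - 2)*(l + 1)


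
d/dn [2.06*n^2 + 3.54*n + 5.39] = 4.12*n + 3.54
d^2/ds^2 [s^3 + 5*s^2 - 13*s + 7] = 6*s + 10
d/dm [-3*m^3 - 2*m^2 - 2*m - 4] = -9*m^2 - 4*m - 2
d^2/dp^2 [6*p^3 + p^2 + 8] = 36*p + 2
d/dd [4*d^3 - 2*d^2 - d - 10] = 12*d^2 - 4*d - 1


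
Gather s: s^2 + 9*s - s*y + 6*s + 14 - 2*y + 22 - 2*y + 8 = s^2 + s*(15 - y) - 4*y + 44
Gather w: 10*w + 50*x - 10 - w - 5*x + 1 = 9*w + 45*x - 9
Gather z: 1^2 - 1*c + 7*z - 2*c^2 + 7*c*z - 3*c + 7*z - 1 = -2*c^2 - 4*c + z*(7*c + 14)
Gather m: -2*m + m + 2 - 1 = 1 - m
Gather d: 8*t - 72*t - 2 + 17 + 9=24 - 64*t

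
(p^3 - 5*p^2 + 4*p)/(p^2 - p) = p - 4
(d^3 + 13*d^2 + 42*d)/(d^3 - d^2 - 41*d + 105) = d*(d + 6)/(d^2 - 8*d + 15)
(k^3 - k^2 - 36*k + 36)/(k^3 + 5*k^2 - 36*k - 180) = (k - 1)/(k + 5)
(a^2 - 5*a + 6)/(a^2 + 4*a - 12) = (a - 3)/(a + 6)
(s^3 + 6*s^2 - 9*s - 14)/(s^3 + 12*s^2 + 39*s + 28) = (s - 2)/(s + 4)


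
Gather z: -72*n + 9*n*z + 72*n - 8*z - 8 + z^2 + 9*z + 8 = z^2 + z*(9*n + 1)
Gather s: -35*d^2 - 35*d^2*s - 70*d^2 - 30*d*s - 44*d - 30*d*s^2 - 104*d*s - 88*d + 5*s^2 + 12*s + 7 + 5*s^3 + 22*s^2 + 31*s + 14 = -105*d^2 - 132*d + 5*s^3 + s^2*(27 - 30*d) + s*(-35*d^2 - 134*d + 43) + 21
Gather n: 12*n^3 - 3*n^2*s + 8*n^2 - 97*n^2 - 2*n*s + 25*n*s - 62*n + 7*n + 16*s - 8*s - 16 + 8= 12*n^3 + n^2*(-3*s - 89) + n*(23*s - 55) + 8*s - 8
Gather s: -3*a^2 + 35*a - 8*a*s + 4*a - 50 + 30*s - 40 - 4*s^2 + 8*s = -3*a^2 + 39*a - 4*s^2 + s*(38 - 8*a) - 90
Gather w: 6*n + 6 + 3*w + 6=6*n + 3*w + 12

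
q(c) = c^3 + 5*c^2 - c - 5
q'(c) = 3*c^2 + 10*c - 1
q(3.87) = 123.98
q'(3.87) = 82.63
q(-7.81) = -168.59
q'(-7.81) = 103.89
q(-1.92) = 8.27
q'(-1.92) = -9.14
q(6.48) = 470.57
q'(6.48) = 189.77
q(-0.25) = -4.45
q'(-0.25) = -3.31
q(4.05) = 139.39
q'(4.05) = 88.71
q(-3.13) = 16.45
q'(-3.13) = -2.91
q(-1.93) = 8.37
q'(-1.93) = -9.13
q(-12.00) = -1001.00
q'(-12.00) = 311.00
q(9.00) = 1120.00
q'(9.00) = 332.00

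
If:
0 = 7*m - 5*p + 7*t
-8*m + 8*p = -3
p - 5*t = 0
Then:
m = -27/68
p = -105/136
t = -21/136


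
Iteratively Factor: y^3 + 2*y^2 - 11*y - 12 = (y - 3)*(y^2 + 5*y + 4) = (y - 3)*(y + 1)*(y + 4)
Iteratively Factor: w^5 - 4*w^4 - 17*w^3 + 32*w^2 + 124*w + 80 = (w + 1)*(w^4 - 5*w^3 - 12*w^2 + 44*w + 80) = (w - 5)*(w + 1)*(w^3 - 12*w - 16) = (w - 5)*(w - 4)*(w + 1)*(w^2 + 4*w + 4) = (w - 5)*(w - 4)*(w + 1)*(w + 2)*(w + 2)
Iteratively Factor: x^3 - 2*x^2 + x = (x)*(x^2 - 2*x + 1) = x*(x - 1)*(x - 1)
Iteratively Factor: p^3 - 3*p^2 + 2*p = (p - 2)*(p^2 - p) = p*(p - 2)*(p - 1)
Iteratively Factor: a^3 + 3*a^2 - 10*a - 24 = (a - 3)*(a^2 + 6*a + 8) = (a - 3)*(a + 2)*(a + 4)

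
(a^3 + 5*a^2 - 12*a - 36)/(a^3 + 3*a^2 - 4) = (a^2 + 3*a - 18)/(a^2 + a - 2)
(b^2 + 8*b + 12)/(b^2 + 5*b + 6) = (b + 6)/(b + 3)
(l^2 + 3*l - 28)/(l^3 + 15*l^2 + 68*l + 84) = (l - 4)/(l^2 + 8*l + 12)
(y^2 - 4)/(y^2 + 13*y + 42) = (y^2 - 4)/(y^2 + 13*y + 42)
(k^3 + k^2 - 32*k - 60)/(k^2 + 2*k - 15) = (k^2 - 4*k - 12)/(k - 3)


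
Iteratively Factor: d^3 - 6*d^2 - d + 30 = (d - 3)*(d^2 - 3*d - 10) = (d - 5)*(d - 3)*(d + 2)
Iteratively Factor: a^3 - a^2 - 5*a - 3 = (a + 1)*(a^2 - 2*a - 3) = (a + 1)^2*(a - 3)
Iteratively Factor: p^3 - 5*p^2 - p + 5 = (p + 1)*(p^2 - 6*p + 5) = (p - 5)*(p + 1)*(p - 1)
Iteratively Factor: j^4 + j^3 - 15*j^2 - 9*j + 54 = (j + 3)*(j^3 - 2*j^2 - 9*j + 18) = (j - 3)*(j + 3)*(j^2 + j - 6) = (j - 3)*(j + 3)^2*(j - 2)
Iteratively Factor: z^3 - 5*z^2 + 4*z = (z)*(z^2 - 5*z + 4) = z*(z - 1)*(z - 4)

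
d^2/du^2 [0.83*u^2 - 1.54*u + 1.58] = 1.66000000000000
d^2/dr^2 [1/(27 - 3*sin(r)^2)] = 2*(2*sin(r)^4 + 15*sin(r)^2 - 9)/(3*(sin(r)^2 - 9)^3)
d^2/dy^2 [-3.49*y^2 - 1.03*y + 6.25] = -6.98000000000000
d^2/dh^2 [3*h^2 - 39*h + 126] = 6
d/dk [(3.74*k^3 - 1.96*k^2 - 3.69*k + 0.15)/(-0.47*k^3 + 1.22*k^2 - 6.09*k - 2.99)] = (3.6416*k^4 - 49.0218*k^3 - 16.8981*k^2 + 11.3548*k + 11.9466)/(0.2209*k^6 - 1.1468*k^5 + 7.213*k^4 - 12.049*k^3 + 29.7925*k^2 + 36.4182*k + 8.9401)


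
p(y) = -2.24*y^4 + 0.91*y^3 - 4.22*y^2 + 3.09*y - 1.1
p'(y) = -8.96*y^3 + 2.73*y^2 - 8.44*y + 3.09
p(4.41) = -838.73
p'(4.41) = -749.50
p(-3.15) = -301.69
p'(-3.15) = 336.82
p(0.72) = -1.33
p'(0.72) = -4.92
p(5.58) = -2128.77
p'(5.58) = -1515.72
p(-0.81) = -7.82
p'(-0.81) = 16.48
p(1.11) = -5.03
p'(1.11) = -15.17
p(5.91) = -2675.13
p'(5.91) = -1801.01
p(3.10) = -211.83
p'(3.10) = -263.77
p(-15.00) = -117468.20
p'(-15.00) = 30983.94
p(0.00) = -1.10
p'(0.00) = 3.09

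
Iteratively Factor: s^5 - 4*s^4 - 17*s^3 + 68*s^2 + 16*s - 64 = (s - 1)*(s^4 - 3*s^3 - 20*s^2 + 48*s + 64) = (s - 1)*(s + 1)*(s^3 - 4*s^2 - 16*s + 64) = (s - 4)*(s - 1)*(s + 1)*(s^2 - 16) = (s - 4)^2*(s - 1)*(s + 1)*(s + 4)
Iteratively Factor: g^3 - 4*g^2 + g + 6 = (g - 3)*(g^2 - g - 2) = (g - 3)*(g - 2)*(g + 1)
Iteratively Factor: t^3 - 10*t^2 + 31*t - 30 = (t - 3)*(t^2 - 7*t + 10) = (t - 5)*(t - 3)*(t - 2)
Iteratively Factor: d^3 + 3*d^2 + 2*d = (d + 2)*(d^2 + d) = (d + 1)*(d + 2)*(d)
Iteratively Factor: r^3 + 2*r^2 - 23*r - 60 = (r + 3)*(r^2 - r - 20) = (r - 5)*(r + 3)*(r + 4)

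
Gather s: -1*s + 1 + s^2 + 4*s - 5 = s^2 + 3*s - 4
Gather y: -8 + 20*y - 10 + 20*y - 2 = 40*y - 20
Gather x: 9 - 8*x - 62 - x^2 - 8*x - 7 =-x^2 - 16*x - 60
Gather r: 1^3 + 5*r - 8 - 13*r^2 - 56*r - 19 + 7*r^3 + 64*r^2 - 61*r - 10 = 7*r^3 + 51*r^2 - 112*r - 36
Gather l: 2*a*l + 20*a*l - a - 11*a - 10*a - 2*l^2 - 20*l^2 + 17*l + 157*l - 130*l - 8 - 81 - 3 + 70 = -22*a - 22*l^2 + l*(22*a + 44) - 22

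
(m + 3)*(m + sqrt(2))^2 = m^3 + 2*sqrt(2)*m^2 + 3*m^2 + 2*m + 6*sqrt(2)*m + 6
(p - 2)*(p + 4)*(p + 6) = p^3 + 8*p^2 + 4*p - 48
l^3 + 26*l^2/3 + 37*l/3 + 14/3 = (l + 2/3)*(l + 1)*(l + 7)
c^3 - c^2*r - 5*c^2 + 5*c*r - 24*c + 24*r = (c - 8)*(c + 3)*(c - r)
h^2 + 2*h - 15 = (h - 3)*(h + 5)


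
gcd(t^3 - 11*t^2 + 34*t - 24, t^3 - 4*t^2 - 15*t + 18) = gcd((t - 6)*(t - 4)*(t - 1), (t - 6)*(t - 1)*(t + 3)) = t^2 - 7*t + 6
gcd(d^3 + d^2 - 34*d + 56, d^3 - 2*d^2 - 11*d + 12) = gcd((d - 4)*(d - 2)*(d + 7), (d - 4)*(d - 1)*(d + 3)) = d - 4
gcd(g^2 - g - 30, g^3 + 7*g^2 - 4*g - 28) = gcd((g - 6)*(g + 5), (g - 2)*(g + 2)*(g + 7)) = 1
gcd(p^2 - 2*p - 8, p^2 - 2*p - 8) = p^2 - 2*p - 8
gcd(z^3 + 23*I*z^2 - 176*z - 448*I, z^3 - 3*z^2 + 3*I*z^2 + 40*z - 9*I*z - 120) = z + 8*I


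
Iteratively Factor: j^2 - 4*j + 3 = (j - 1)*(j - 3)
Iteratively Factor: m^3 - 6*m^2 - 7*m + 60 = (m - 5)*(m^2 - m - 12) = (m - 5)*(m + 3)*(m - 4)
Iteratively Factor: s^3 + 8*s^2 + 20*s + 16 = (s + 2)*(s^2 + 6*s + 8) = (s + 2)*(s + 4)*(s + 2)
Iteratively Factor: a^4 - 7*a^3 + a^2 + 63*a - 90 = (a - 3)*(a^3 - 4*a^2 - 11*a + 30) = (a - 3)*(a + 3)*(a^2 - 7*a + 10) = (a - 5)*(a - 3)*(a + 3)*(a - 2)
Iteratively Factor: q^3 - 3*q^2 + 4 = (q + 1)*(q^2 - 4*q + 4) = (q - 2)*(q + 1)*(q - 2)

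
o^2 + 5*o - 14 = (o - 2)*(o + 7)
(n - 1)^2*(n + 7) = n^3 + 5*n^2 - 13*n + 7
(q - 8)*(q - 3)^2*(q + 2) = q^4 - 12*q^3 + 29*q^2 + 42*q - 144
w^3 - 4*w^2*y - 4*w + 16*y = (w - 2)*(w + 2)*(w - 4*y)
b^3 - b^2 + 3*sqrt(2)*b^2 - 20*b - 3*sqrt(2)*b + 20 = (b - 1)*(b - 2*sqrt(2))*(b + 5*sqrt(2))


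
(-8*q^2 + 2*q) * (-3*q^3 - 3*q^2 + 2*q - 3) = 24*q^5 + 18*q^4 - 22*q^3 + 28*q^2 - 6*q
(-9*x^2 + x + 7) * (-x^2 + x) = 9*x^4 - 10*x^3 - 6*x^2 + 7*x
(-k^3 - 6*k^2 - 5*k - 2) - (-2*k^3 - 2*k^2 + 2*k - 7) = k^3 - 4*k^2 - 7*k + 5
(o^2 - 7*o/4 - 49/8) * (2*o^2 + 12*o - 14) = 2*o^4 + 17*o^3/2 - 189*o^2/4 - 49*o + 343/4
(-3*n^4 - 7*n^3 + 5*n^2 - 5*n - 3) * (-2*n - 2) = 6*n^5 + 20*n^4 + 4*n^3 + 16*n + 6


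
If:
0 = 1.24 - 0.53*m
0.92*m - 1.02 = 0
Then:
No Solution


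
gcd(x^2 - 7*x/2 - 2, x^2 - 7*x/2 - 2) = x^2 - 7*x/2 - 2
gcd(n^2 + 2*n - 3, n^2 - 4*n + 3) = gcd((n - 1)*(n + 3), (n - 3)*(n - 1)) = n - 1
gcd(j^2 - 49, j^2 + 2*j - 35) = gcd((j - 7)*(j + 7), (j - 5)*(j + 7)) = j + 7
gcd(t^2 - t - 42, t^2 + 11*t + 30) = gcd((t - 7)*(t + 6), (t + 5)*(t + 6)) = t + 6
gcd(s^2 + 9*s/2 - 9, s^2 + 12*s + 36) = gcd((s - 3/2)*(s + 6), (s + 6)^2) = s + 6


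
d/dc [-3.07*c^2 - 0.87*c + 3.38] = -6.14*c - 0.87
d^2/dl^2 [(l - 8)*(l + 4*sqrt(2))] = 2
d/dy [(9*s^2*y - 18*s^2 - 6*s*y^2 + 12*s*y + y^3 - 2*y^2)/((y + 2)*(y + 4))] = (-9*s^2*y^2 + 36*s^2*y + 180*s^2 - 48*s*y^2 - 96*s*y + 96*s + y^4 + 12*y^3 + 12*y^2 - 32*y)/(y^4 + 12*y^3 + 52*y^2 + 96*y + 64)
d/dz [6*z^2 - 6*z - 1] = 12*z - 6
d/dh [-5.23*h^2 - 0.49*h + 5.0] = -10.46*h - 0.49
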